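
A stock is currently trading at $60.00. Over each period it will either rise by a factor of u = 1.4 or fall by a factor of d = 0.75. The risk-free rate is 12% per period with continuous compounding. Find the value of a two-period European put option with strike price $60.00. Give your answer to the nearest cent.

$3.63

Risk-neutral probability p = (e^0.12 − 0.75)/(1.4 − 0.75) = 0.3775/0.6500 = 0.5808
Terminal stock prices: S_uu = 117.6, S_ud = 63, S_dd = 33.75
Terminal payoffs (K − S): max(-57.6, 0) = 0, max(-3, 0) = 0, max(26.25, 0) = 26.25
Node u (S = 84): V_u = e^(−0.12)·[0.5808·0.0000 + 0.4192·0.0000] = 0.0000
Node d (S = 45): V_d = e^(−0.12)·[0.5808·0.0000 + 0.4192·26.2500] = 9.7605
Node 0 (S = 60): V_0 = e^(−0.12)·[0.5808·0.0000 + 0.4192·9.7605] = 3.6292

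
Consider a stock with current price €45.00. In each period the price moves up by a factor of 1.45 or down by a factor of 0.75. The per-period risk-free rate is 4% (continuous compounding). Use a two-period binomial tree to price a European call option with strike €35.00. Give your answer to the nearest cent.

€15.75

Risk-neutral probability p = (e^0.04 − 0.75)/(1.45 − 0.75) = 0.2908/0.7000 = 0.4154
Terminal stock prices: S_uu = 94.61, S_ud = 48.94, S_dd = 25.31
Terminal payoffs (S − K): max(59.61, 0) = 59.61, max(13.94, 0) = 13.94, max(-9.688, 0) = 0
Node u (S = 65.25): V_u = e^(−0.04)·[0.4154·59.6125 + 0.5846·13.9375] = 31.6224
Node d (S = 33.75): V_d = e^(−0.04)·[0.4154·13.9375 + 0.5846·0.0000] = 5.5632
Node 0 (S = 45): V_0 = e^(−0.04)·[0.4154·31.6224 + 0.5846·5.5632] = 15.7467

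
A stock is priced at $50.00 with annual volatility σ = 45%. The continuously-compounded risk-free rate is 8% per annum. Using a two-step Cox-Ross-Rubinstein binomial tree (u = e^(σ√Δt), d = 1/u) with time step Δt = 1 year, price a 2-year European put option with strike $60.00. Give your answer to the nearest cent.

$13.43

CRR parameters: u = e^(σ√Δt) = e^(0.45·√1) = 1.5683, d = 1/u = 0.6376
Per-period rate: rΔt = 0.08·1 = 0.08, so R = e^0.08 = 1.0833
Risk-neutral probability p = (e^0.08 − 0.6376)/(1.5683 − 0.6376) = 0.4457/0.9307 = 0.4789
Terminal stock prices: S_uu = 123, S_ud = 50, S_dd = 20.33
Terminal payoffs (K − S): max(-62.98, 0) = 0, max(10, 0) = 10, max(39.67, 0) = 39.67
Node u (S = 78.42): V_u = e^(−0.08)·[0.4789·0.0000 + 0.5211·10.0000] = 4.8108
Node d (S = 31.88): V_d = e^(−0.08)·[0.4789·10.0000 + 0.5211·39.6715] = 23.5056
Node 0 (S = 50): V_0 = e^(−0.08)·[0.4789·4.8108 + 0.5211·23.5056] = 13.4346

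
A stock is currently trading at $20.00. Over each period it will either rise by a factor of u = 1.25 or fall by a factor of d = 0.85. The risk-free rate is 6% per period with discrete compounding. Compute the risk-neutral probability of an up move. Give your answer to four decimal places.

p = 0.5250

Risk-neutral probability p = (1 + 0.06 − 0.85)/(1.25 − 0.85) = 0.2100/0.4000 = 0.5250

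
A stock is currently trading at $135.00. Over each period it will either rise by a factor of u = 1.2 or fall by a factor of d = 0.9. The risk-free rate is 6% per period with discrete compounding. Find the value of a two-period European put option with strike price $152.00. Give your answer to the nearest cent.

Risk-neutral probability p = (1 + 0.06 − 0.9)/(1.2 − 0.9) = 0.1600/0.3000 = 0.5333
Terminal stock prices: S_uu = 194.4, S_ud = 145.8, S_dd = 109.4
Terminal payoffs (K − S): max(-42.4, 0) = 0, max(6.2, 0) = 6.2, max(42.65, 0) = 42.65
Node u (S = 162): V_u = 1/1.06·[0.5333·0.0000 + 0.4667·6.2000] = 2.7296
Node d (S = 121.5): V_d = 1/1.06·[0.5333·6.2000 + 0.4667·42.6500] = 21.8962
Node 0 (S = 135): V_0 = 1/1.06·[0.5333·2.7296 + 0.4667·21.8962] = 11.0132

$11.01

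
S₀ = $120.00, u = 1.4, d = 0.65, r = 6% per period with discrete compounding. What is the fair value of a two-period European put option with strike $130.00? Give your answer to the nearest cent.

Risk-neutral probability p = (1 + 0.06 − 0.65)/(1.4 − 0.65) = 0.4100/0.7500 = 0.5467
Terminal stock prices: S_uu = 235.2, S_ud = 109.2, S_dd = 50.7
Terminal payoffs (K − S): max(-105.2, 0) = 0, max(20.8, 0) = 20.8, max(79.3, 0) = 79.3
Node u (S = 168): V_u = 1/1.06·[0.5467·0.0000 + 0.4533·20.8000] = 8.8956
Node d (S = 78): V_d = 1/1.06·[0.5467·20.8000 + 0.4533·79.3000] = 44.6415
Node 0 (S = 120): V_0 = 1/1.06·[0.5467·8.8956 + 0.4533·44.6415] = 23.6796

$23.68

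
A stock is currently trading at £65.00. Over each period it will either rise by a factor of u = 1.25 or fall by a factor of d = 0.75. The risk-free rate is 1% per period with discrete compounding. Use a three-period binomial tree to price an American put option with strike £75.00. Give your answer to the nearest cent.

Risk-neutral probability p = (1 + 0.01 − 0.75)/(1.25 − 0.75) = 0.2600/0.5000 = 0.5200
Terminal stock prices: S_uuu = 127, S_uud = 76.17, S_udd = 45.7, S_ddd = 27.42
Terminal payoffs (K − S): max(-51.95, 0) = 0, max(-1.172, 0) = 0, max(29.3, 0) = 29.3, max(47.58, 0) = 47.58
Node uu (S = 101.6): continuation = 1/1.01·[0.5200·0.0000 + 0.4800·0.0000] = 0.0000; exercise value = 0.0000 ≤ continuation, so V_uu = 0.0000
Node ud (S = 60.94): continuation = 1/1.01·[0.5200·0.0000 + 0.4800·29.2969] = 13.9233; exercise value = 14.0625 > continuation, so V_ud = 14.0625 (exercise)
Node dd (S = 36.56): continuation = 1/1.01·[0.5200·29.2969 + 0.4800·47.5781] = 37.6949; exercise value = 38.4375 > continuation, so V_dd = 38.4375 (exercise)
Node u (S = 81.25): continuation = 1/1.01·[0.5200·0.0000 + 0.4800·14.0625] = 6.6832; exercise value = 0.0000 ≤ continuation, so V_u = 6.6832
Node d (S = 48.75): continuation = 1/1.01·[0.5200·14.0625 + 0.4800·38.4375] = 25.5074; exercise value = 26.2500 > continuation, so V_d = 26.2500 (exercise)
Node 0 (S = 65): continuation = 1/1.01·[0.5200·6.6832 + 0.4800·26.2500] = 15.9161; exercise value = 10.0000 ≤ continuation, so V_0 = 15.9161

£15.92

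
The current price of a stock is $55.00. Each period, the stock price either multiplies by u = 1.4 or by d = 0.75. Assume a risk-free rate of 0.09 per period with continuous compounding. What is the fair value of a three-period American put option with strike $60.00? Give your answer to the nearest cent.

$9.56

Risk-neutral probability p = (e^0.09 − 0.75)/(1.4 − 0.75) = 0.3442/0.6500 = 0.5295
Terminal stock prices: S_uuu = 150.9, S_uud = 80.85, S_udd = 43.31, S_ddd = 23.2
Terminal payoffs (K − S): max(-90.92, 0) = 0, max(-20.85, 0) = 0, max(16.69, 0) = 16.69, max(36.8, 0) = 36.8
Node uu (S = 107.8): continuation = e^(−0.09)·[0.5295·0.0000 + 0.4705·0.0000] = 0.0000; exercise value = 0.0000 ≤ continuation, so V_uu = 0.0000
Node ud (S = 57.75): continuation = e^(−0.09)·[0.5295·0.0000 + 0.4705·16.6875] = 7.1757; exercise value = 2.2500 ≤ continuation, so V_ud = 7.1757
Node dd (S = 30.94): continuation = e^(−0.09)·[0.5295·16.6875 + 0.4705·36.7969] = 23.8984; exercise value = 29.0625 > continuation, so V_dd = 29.0625 (exercise)
Node u (S = 77): continuation = e^(−0.09)·[0.5295·0.0000 + 0.4705·7.1757] = 3.0856; exercise value = 0.0000 ≤ continuation, so V_u = 3.0856
Node d (S = 41.25): continuation = e^(−0.09)·[0.5295·7.1757 + 0.4705·29.0625] = 15.9696; exercise value = 18.7500 > continuation, so V_d = 18.7500 (exercise)
Node 0 (S = 55): continuation = e^(−0.09)·[0.5295·3.0856 + 0.4705·18.7500] = 9.5558; exercise value = 5.0000 ≤ continuation, so V_0 = 9.5558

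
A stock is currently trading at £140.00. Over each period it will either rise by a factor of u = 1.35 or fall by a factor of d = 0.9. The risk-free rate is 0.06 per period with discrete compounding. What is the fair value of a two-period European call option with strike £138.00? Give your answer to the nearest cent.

£26.27

Risk-neutral probability p = (1 + 0.06 − 0.9)/(1.35 − 0.9) = 0.1600/0.4500 = 0.3556
Terminal stock prices: S_uu = 255.2, S_ud = 170.1, S_dd = 113.4
Terminal payoffs (S − K): max(117.2, 0) = 117.2, max(32.1, 0) = 32.1, max(-24.6, 0) = 0
Node u (S = 189): V_u = 1/1.06·[0.3556·117.1500 + 0.6444·32.1000] = 58.8113
Node d (S = 126): V_d = 1/1.06·[0.3556·32.1000 + 0.6444·0.0000] = 10.7673
Node 0 (S = 140): V_0 = 1/1.06·[0.3556·58.8113 + 0.6444·10.7673] = 26.2732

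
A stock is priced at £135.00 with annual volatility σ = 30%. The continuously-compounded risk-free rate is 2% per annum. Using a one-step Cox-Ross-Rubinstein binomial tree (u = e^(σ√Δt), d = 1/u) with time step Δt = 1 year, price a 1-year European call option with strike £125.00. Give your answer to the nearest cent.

£25.73

CRR parameters: u = e^(σ√Δt) = e^(0.3·√1) = 1.3499, d = 1/u = 0.7408
Per-period rate: rΔt = 0.02·1 = 0.02, so R = e^0.02 = 1.0202
Risk-neutral probability p = (e^0.02 − 0.7408)/(1.3499 − 0.7408) = 0.2794/0.6090 = 0.4587
Terminal stock prices: S_u = 182.2, S_d = 100
Terminal payoffs (S − K): max(57.23, 0) = 57.23, max(-24.99, 0) = 0
Node 0 (S = 135): V_0 = e^(−0.02)·[0.4587·57.2309 + 0.5413·0.0000] = 25.7335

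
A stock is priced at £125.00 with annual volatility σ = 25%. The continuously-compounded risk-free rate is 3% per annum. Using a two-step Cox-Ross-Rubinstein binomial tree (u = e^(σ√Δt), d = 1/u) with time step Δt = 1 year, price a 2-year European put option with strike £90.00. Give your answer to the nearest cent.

CRR parameters: u = e^(σ√Δt) = e^(0.25·√1) = 1.2840, d = 1/u = 0.7788
Per-period rate: rΔt = 0.03·1 = 0.03, so R = e^0.03 = 1.0305
Risk-neutral probability p = (e^0.03 − 0.7788)/(1.2840 − 0.7788) = 0.2517/0.5052 = 0.4981
Terminal stock prices: S_uu = 206.1, S_ud = 125, S_dd = 75.82
Terminal payoffs (K − S): max(-116.1, 0) = 0, max(-35, 0) = 0, max(14.18, 0) = 14.18
Node u (S = 160.5): V_u = e^(−0.03)·[0.4981·0.0000 + 0.5019·0.0000] = 0.0000
Node d (S = 97.35): V_d = e^(−0.03)·[0.4981·0.0000 + 0.5019·14.1837] = 6.9084
Node 0 (S = 125): V_0 = e^(−0.03)·[0.4981·0.0000 + 0.5019·6.9084] = 3.3648

£3.36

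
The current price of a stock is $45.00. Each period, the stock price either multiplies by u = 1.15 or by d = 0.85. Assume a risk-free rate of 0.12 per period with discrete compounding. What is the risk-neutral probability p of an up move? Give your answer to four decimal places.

p = 0.9000

Risk-neutral probability p = (1 + 0.12 − 0.85)/(1.15 − 0.85) = 0.2700/0.3000 = 0.9000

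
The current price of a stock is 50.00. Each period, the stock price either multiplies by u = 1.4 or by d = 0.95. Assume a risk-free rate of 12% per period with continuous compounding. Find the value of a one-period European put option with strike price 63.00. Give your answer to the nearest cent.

Risk-neutral probability p = (e^0.12 − 0.95)/(1.4 − 0.95) = 0.1775/0.4500 = 0.3944
Terminal stock prices: S_u = 70, S_d = 47.5
Terminal payoffs (K − S): max(-7, 0) = 0, max(15.5, 0) = 15.5
Node 0 (S = 50): V_0 = e^(−0.12)·[0.3944·0.0000 + 0.6056·15.5000] = 8.3248

8.32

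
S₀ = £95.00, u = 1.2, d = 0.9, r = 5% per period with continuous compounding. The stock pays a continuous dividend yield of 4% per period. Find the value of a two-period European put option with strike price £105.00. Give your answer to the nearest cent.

Per-period risk-free factor R = e^0.05 = 1.0513; dividend-adjusted growth = e^(0.05−0.04) = 1.0101.
Risk-neutral probability p = (1.0101 − 0.9)/(1.2 − 0.9) = 0.1101/0.3000 = 0.3668
Terminal stock prices: S_uu = 136.8, S_ud = 102.6, S_dd = 76.95
Terminal payoffs (K − S): max(-31.8, 0) = 0, max(2.4, 0) = 2.4, max(28.05, 0) = 28.05
Node u (S = 114): V_u = e^(−0.05)·[0.3668·0.0000 + 0.6332·2.4000] = 1.4455
Node d (S = 85.5): V_d = e^(−0.05)·[0.3668·2.4000 + 0.6332·28.0500] = 17.7316
Node 0 (S = 95): V_0 = e^(−0.05)·[0.3668·1.4455 + 0.6332·17.7316] = 11.1839

£11.18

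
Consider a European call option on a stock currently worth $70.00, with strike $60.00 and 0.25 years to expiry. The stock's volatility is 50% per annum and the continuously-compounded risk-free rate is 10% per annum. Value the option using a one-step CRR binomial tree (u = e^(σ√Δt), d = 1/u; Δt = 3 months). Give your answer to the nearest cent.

$14.22

CRR parameters: u = e^(σ√Δt) = e^(0.5·√0.25) = 1.2840, d = 1/u = 0.7788
Per-period rate: rΔt = 0.1·0.25 = 0.025, so R = e^0.025 = 1.0253
Risk-neutral probability p = (e^0.025 − 0.7788)/(1.2840 − 0.7788) = 0.2465/0.5052 = 0.4879
Terminal stock prices: S_u = 89.88, S_d = 54.52
Terminal payoffs (S − K): max(29.88, 0) = 29.88, max(-5.484, 0) = 0
Node 0 (S = 70): V_0 = e^(−0.025)·[0.4879·29.8818 + 0.5121·0.0000] = 14.2202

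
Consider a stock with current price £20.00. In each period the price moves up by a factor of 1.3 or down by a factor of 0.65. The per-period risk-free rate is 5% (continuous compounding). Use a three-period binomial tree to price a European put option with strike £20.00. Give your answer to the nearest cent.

£2.80

Risk-neutral probability p = (e^0.05 − 0.65)/(1.3 − 0.65) = 0.4013/0.6500 = 0.6173
Terminal stock prices: S_uuu = 43.94, S_uud = 21.97, S_udd = 10.99, S_ddd = 5.492
Terminal payoffs (K − S): max(-23.94, 0) = 0, max(-1.97, 0) = 0, max(9.015, 0) = 9.015, max(14.51, 0) = 14.51
Node uu (S = 33.8): V_uu = e^(−0.05)·[0.6173·0.0000 + 0.3827·0.0000] = 0.0000
Node ud (S = 16.9): V_ud = e^(−0.05)·[0.6173·0.0000 + 0.3827·9.0150] = 3.2814
Node dd (S = 8.45): V_dd = e^(−0.05)·[0.6173·9.0150 + 0.3827·14.5075] = 10.5746
Node u (S = 26): V_u = e^(−0.05)·[0.6173·0.0000 + 0.3827·3.2814] = 1.1944
Node d (S = 13): V_d = e^(−0.05)·[0.6173·3.2814 + 0.3827·10.5746] = 5.7761
Node 0 (S = 20): V_0 = e^(−0.05)·[0.6173·1.1944 + 0.3827·5.7761] = 2.8039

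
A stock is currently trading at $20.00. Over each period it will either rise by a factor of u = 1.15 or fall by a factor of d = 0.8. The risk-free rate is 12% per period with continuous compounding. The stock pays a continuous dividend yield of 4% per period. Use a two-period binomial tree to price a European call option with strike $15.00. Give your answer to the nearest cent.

Per-period risk-free factor R = e^0.12 = 1.1275; dividend-adjusted growth = e^(0.12−0.04) = 1.0833.
Risk-neutral probability p = (1.0833 − 0.8)/(1.15 − 0.8) = 0.2833/0.3500 = 0.8094
Terminal stock prices: S_uu = 26.45, S_ud = 18.4, S_dd = 12.8
Terminal payoffs (S − K): max(11.45, 0) = 11.45, max(3.4, 0) = 3.4, max(-2.2, 0) = 0
Node u (S = 23): V_u = e^(−0.12)·[0.8094·11.4500 + 0.1906·3.4000] = 8.7944
Node d (S = 16): V_d = e^(−0.12)·[0.8094·3.4000 + 0.1906·0.0000] = 2.4407
Node 0 (S = 20): V_0 = e^(−0.12)·[0.8094·8.7944 + 0.1906·2.4407] = 6.7258

$6.73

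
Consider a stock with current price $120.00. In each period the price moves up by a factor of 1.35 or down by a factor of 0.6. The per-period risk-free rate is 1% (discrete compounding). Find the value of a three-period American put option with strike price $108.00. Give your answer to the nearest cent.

Risk-neutral probability p = (1 + 0.01 − 0.6)/(1.35 − 0.6) = 0.4100/0.7500 = 0.5467
Terminal stock prices: S_uuu = 295.2, S_uud = 131.2, S_udd = 58.32, S_ddd = 25.92
Terminal payoffs (K − S): max(-187.2, 0) = 0, max(-23.22, 0) = 0, max(49.68, 0) = 49.68, max(82.08, 0) = 82.08
Node uu (S = 218.7): continuation = 1/1.01·[0.5467·0.0000 + 0.4533·0.0000] = 0.0000; exercise value = 0.0000 ≤ continuation, so V_uu = 0.0000
Node ud (S = 97.2): continuation = 1/1.01·[0.5467·0.0000 + 0.4533·49.6800] = 22.2986; exercise value = 10.8000 ≤ continuation, so V_ud = 22.2986
Node dd (S = 43.2): continuation = 1/1.01·[0.5467·49.6800 + 0.4533·82.0800] = 63.7307; exercise value = 64.8000 > continuation, so V_dd = 64.8000 (exercise)
Node u (S = 162): continuation = 1/1.01·[0.5467·0.0000 + 0.4533·22.2986] = 10.0086; exercise value = 0.0000 ≤ continuation, so V_u = 10.0086
Node d (S = 72): continuation = 1/1.01·[0.5467·22.2986 + 0.4533·64.8000] = 41.1544; exercise value = 36.0000 ≤ continuation, so V_d = 41.1544
Node 0 (S = 120): continuation = 1/1.01·[0.5467·10.0086 + 0.4533·41.1544] = 23.8891; exercise value = 0.0000 ≤ continuation, so V_0 = 23.8891

$23.89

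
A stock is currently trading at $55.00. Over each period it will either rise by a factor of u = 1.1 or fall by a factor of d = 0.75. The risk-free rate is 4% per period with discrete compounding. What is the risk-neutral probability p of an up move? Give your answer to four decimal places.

p = 0.8286

Risk-neutral probability p = (1 + 0.04 − 0.75)/(1.1 − 0.75) = 0.2900/0.3500 = 0.8286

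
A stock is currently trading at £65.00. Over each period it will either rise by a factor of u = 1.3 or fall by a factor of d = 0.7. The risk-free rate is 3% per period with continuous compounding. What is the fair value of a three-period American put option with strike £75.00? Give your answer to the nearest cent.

Risk-neutral probability p = (e^0.03 − 0.7)/(1.3 − 0.7) = 0.3305/0.6000 = 0.5508
Terminal stock prices: S_uuu = 142.8, S_uud = 76.89, S_udd = 41.4, S_ddd = 22.29
Terminal payoffs (K − S): max(-67.81, 0) = 0, max(-1.895, 0) = 0, max(33.6, 0) = 33.6, max(52.71, 0) = 52.71
Node uu (S = 109.9): continuation = e^(−0.03)·[0.5508·0.0000 + 0.4492·0.0000] = 0.0000; exercise value = 0.0000 ≤ continuation, so V_uu = 0.0000
Node ud (S = 59.15): continuation = e^(−0.03)·[0.5508·0.0000 + 0.4492·33.5950] = 14.6463; exercise value = 15.8500 > continuation, so V_ud = 15.8500 (exercise)
Node dd (S = 31.85): continuation = e^(−0.03)·[0.5508·33.5950 + 0.4492·52.7050] = 40.9334; exercise value = 43.1500 > continuation, so V_dd = 43.1500 (exercise)
Node u (S = 84.5): continuation = e^(−0.03)·[0.5508·0.0000 + 0.4492·15.8500] = 6.9101; exercise value = 0.0000 ≤ continuation, so V_u = 6.9101
Node d (S = 45.5): continuation = e^(−0.03)·[0.5508·15.8500 + 0.4492·43.1500] = 27.2834; exercise value = 29.5000 > continuation, so V_d = 29.5000 (exercise)
Node 0 (S = 65): continuation = e^(−0.03)·[0.5508·6.9101 + 0.4492·29.5000] = 16.5543; exercise value = 10.0000 ≤ continuation, so V_0 = 16.5543

£16.55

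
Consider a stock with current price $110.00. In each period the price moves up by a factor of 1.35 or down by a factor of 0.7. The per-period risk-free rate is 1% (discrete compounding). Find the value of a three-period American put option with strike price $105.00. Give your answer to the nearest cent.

$21.87

Risk-neutral probability p = (1 + 0.01 − 0.7)/(1.35 − 0.7) = 0.3100/0.6500 = 0.4769
Terminal stock prices: S_uuu = 270.6, S_uud = 140.3, S_udd = 72.76, S_ddd = 37.73
Terminal payoffs (K − S): max(-165.6, 0) = 0, max(-35.33, 0) = 0, max(32.24, 0) = 32.24, max(67.27, 0) = 67.27
Node uu (S = 200.5): continuation = 1/1.01·[0.4769·0.0000 + 0.5231·0.0000] = 0.0000; exercise value = 0.0000 ≤ continuation, so V_uu = 0.0000
Node ud (S = 103.9): continuation = 1/1.01·[0.4769·0.0000 + 0.5231·32.2350] = 16.6944; exercise value = 1.0500 ≤ continuation, so V_ud = 16.6944
Node dd (S = 53.9): continuation = 1/1.01·[0.4769·32.2350 + 0.5231·67.2700] = 50.0604; exercise value = 51.1000 > continuation, so V_dd = 51.1000 (exercise)
Node u (S = 148.5): continuation = 1/1.01·[0.4769·0.0000 + 0.5231·16.6944] = 8.6460; exercise value = 0.0000 ≤ continuation, so V_u = 8.6460
Node d (S = 77): continuation = 1/1.01·[0.4769·16.6944 + 0.5231·51.1000] = 34.3477; exercise value = 28.0000 ≤ continuation, so V_d = 34.3477
Node 0 (S = 110): continuation = 1/1.01·[0.4769·8.6460 + 0.5231·34.3477] = 21.8713; exercise value = 0.0000 ≤ continuation, so V_0 = 21.8713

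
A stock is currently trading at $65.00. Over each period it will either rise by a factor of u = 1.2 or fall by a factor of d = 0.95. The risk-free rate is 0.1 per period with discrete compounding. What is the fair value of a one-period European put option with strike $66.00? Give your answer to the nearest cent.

$1.55

Risk-neutral probability p = (1 + 0.1 − 0.95)/(1.2 − 0.95) = 0.1500/0.2500 = 0.6000
Terminal stock prices: S_u = 78, S_d = 61.75
Terminal payoffs (K − S): max(-12, 0) = 0, max(4.25, 0) = 4.25
Node 0 (S = 65): V_0 = 1/1.1·[0.6000·0.0000 + 0.4000·4.2500] = 1.5455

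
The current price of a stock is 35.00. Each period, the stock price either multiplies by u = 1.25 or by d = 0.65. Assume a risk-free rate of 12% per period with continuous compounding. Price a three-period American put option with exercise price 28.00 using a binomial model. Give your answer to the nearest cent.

1.17

Risk-neutral probability p = (e^0.12 − 0.65)/(1.25 − 0.65) = 0.4775/0.6000 = 0.7958
Terminal stock prices: S_uuu = 68.36, S_uud = 35.55, S_udd = 18.48, S_ddd = 9.612
Terminal payoffs (K − S): max(-40.36, 0) = 0, max(-7.547, 0) = 0, max(9.516, 0) = 9.516, max(18.39, 0) = 18.39
Node uu (S = 54.69): continuation = e^(−0.12)·[0.7958·0.0000 + 0.2042·0.0000] = 0.0000; exercise value = 0.0000 ≤ continuation, so V_uu = 0.0000
Node ud (S = 28.44): continuation = e^(−0.12)·[0.7958·0.0000 + 0.2042·9.5156] = 1.7231; exercise value = 0.0000 ≤ continuation, so V_ud = 1.7231
Node dd (S = 14.79): continuation = e^(−0.12)·[0.7958·9.5156 + 0.2042·18.3881] = 10.0463; exercise value = 13.2125 > continuation, so V_dd = 13.2125 (exercise)
Node u (S = 43.75): continuation = e^(−0.12)·[0.7958·0.0000 + 0.2042·1.7231] = 0.3120; exercise value = 0.0000 ≤ continuation, so V_u = 0.3120
Node d (S = 22.75): continuation = e^(−0.12)·[0.7958·1.7231 + 0.2042·13.2125] = 3.6088; exercise value = 5.2500 > continuation, so V_d = 5.2500 (exercise)
Node 0 (S = 35): continuation = e^(−0.12)·[0.7958·0.3120 + 0.2042·5.2500] = 1.1709; exercise value = 0.0000 ≤ continuation, so V_0 = 1.1709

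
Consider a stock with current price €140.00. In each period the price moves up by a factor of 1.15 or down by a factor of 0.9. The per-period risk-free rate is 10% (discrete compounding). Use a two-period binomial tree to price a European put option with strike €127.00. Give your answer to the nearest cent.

Risk-neutral probability p = (1 + 0.1 − 0.9)/(1.15 − 0.9) = 0.2000/0.2500 = 0.8000
Terminal stock prices: S_uu = 185.1, S_ud = 144.9, S_dd = 113.4
Terminal payoffs (K − S): max(-58.15, 0) = 0, max(-17.9, 0) = 0, max(13.6, 0) = 13.6
Node u (S = 161): V_u = 1/1.1·[0.8000·0.0000 + 0.2000·0.0000] = 0.0000
Node d (S = 126): V_d = 1/1.1·[0.8000·0.0000 + 0.2000·13.6000] = 2.4727
Node 0 (S = 140): V_0 = 1/1.1·[0.8000·0.0000 + 0.2000·2.4727] = 0.4496

€0.45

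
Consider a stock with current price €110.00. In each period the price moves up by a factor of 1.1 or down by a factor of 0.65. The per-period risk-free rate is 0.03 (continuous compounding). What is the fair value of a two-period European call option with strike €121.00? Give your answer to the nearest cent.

Risk-neutral probability p = (e^0.03 − 0.65)/(1.1 − 0.65) = 0.3805/0.4500 = 0.8455
Terminal stock prices: S_uu = 133.1, S_ud = 78.65, S_dd = 46.48
Terminal payoffs (S − K): max(12.1, 0) = 12.1, max(-42.35, 0) = 0, max(-74.53, 0) = 0
Node u (S = 121): V_u = e^(−0.03)·[0.8455·12.1000 + 0.1545·0.0000] = 9.9277
Node d (S = 71.5): V_d = e^(−0.03)·[0.8455·0.0000 + 0.1545·0.0000] = 0.0000
Node 0 (S = 110): V_0 = e^(−0.03)·[0.8455·9.9277 + 0.1545·0.0000] = 8.1453

€8.15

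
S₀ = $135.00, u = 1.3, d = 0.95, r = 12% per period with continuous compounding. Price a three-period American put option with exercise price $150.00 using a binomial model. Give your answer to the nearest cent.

Risk-neutral probability p = (e^0.12 − 0.95)/(1.3 − 0.95) = 0.1775/0.3500 = 0.5071
Terminal stock prices: S_uuu = 296.6, S_uud = 216.7, S_udd = 158.4, S_ddd = 115.7
Terminal payoffs (K − S): max(-146.6, 0) = 0, max(-66.74, 0) = 0, max(-8.389, 0) = 0, max(34.25, 0) = 34.25
Node uu (S = 228.2): continuation = e^(−0.12)·[0.5071·0.0000 + 0.4929·0.0000] = 0.0000; exercise value = 0.0000 ≤ continuation, so V_uu = 0.0000
Node ud (S = 166.7): continuation = e^(−0.12)·[0.5071·0.0000 + 0.4929·0.0000] = 0.0000; exercise value = 0.0000 ≤ continuation, so V_ud = 0.0000
Node dd (S = 121.8): continuation = e^(−0.12)·[0.5071·0.0000 + 0.4929·34.2544] = 14.9737; exercise value = 28.1625 > continuation, so V_dd = 28.1625 (exercise)
Node u (S = 175.5): continuation = e^(−0.12)·[0.5071·0.0000 + 0.4929·0.0000] = 0.0000; exercise value = 0.0000 ≤ continuation, so V_u = 0.0000
Node d (S = 128.2): continuation = e^(−0.12)·[0.5071·0.0000 + 0.4929·28.1625] = 12.3108; exercise value = 21.7500 > continuation, so V_d = 21.7500 (exercise)
Node 0 (S = 135): continuation = e^(−0.12)·[0.5071·0.0000 + 0.4929·21.7500] = 9.5076; exercise value = 15.0000 > continuation, so V_0 = 15.0000 (exercise)

$15.00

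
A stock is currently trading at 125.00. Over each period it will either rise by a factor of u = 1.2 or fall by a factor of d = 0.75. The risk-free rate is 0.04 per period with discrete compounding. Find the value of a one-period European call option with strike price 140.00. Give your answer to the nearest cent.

6.20

Risk-neutral probability p = (1 + 0.04 − 0.75)/(1.2 − 0.75) = 0.2900/0.4500 = 0.6444
Terminal stock prices: S_u = 150, S_d = 93.75
Terminal payoffs (S − K): max(10, 0) = 10, max(-46.25, 0) = 0
Node 0 (S = 125): V_0 = 1/1.04·[0.6444·10.0000 + 0.3556·0.0000] = 6.1966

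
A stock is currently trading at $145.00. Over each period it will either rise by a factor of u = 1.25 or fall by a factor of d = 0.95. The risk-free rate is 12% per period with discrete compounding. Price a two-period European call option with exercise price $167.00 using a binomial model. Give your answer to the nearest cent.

Risk-neutral probability p = (1 + 0.12 − 0.95)/(1.25 − 0.95) = 0.1700/0.3000 = 0.5667
Terminal stock prices: S_uu = 226.6, S_ud = 172.2, S_dd = 130.9
Terminal payoffs (S − K): max(59.56, 0) = 59.56, max(5.188, 0) = 5.188, max(-36.14, 0) = 0
Node u (S = 181.2): V_u = 1/1.12·[0.5667·59.5625 + 0.4333·5.1875] = 32.1429
Node d (S = 137.8): V_d = 1/1.12·[0.5667·5.1875 + 0.4333·0.0000] = 2.6246
Node 0 (S = 145): V_0 = 1/1.12·[0.5667·32.1429 + 0.4333·2.6246] = 17.2782

$17.28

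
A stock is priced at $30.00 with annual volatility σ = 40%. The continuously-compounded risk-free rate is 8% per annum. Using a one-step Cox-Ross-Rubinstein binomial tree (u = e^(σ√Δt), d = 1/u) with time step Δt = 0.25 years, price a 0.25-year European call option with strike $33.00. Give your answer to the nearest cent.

CRR parameters: u = e^(σ√Δt) = e^(0.4·√0.25) = 1.2214, d = 1/u = 0.8187
Per-period rate: rΔt = 0.08·0.25 = 0.02, so R = e^0.02 = 1.0202
Risk-neutral probability p = (e^0.02 − 0.8187)/(1.2214 − 0.8187) = 0.2015/0.4027 = 0.5003
Terminal stock prices: S_u = 36.64, S_d = 24.56
Terminal payoffs (S − K): max(3.642, 0) = 3.642, max(-8.438, 0) = 0
Node 0 (S = 30): V_0 = e^(−0.02)·[0.5003·3.6421 + 0.4997·0.0000] = 1.7862

$1.79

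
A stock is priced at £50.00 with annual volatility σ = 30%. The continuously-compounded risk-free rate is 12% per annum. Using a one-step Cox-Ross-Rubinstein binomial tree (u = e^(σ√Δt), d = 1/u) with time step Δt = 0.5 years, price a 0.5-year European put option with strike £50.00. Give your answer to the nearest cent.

£3.67

CRR parameters: u = e^(σ√Δt) = e^(0.3·√0.5) = 1.2363, d = 1/u = 0.8089
Per-period rate: rΔt = 0.12·0.5 = 0.06, so R = e^0.06 = 1.0618
Risk-neutral probability p = (e^0.06 − 0.8089)/(1.2363 − 0.8089) = 0.2530/0.4275 = 0.5918
Terminal stock prices: S_u = 61.82, S_d = 40.44
Terminal payoffs (K − S): max(-11.82, 0) = 0, max(9.557, 0) = 9.557
Node 0 (S = 50): V_0 = e^(−0.06)·[0.5918·0.0000 + 0.4082·9.5571] = 3.6738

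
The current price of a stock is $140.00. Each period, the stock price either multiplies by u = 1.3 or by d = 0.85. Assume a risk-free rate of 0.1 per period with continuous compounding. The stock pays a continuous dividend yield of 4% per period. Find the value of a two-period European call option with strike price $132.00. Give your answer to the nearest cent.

Per-period risk-free factor R = e^0.1 = 1.1052; dividend-adjusted growth = e^(0.1−0.04) = 1.0618.
Risk-neutral probability p = (1.0618 − 0.85)/(1.3 − 0.85) = 0.2118/0.4500 = 0.4707
Terminal stock prices: S_uu = 236.6, S_ud = 154.7, S_dd = 101.1
Terminal payoffs (S − K): max(104.6, 0) = 104.6, max(22.7, 0) = 22.7, max(-30.85, 0) = 0
Node u (S = 182): V_u = e^(−0.1)·[0.4707·104.6000 + 0.5293·22.7000] = 55.4251
Node d (S = 119): V_d = e^(−0.1)·[0.4707·22.7000 + 0.5293·0.0000] = 9.6691
Node 0 (S = 140): V_0 = e^(−0.1)·[0.4707·55.4251 + 0.5293·9.6691] = 28.2387

$28.24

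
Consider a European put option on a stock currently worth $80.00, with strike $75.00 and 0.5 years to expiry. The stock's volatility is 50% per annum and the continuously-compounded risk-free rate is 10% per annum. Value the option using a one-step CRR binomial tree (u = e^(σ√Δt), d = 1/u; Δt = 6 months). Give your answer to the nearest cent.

CRR parameters: u = e^(σ√Δt) = e^(0.5·√0.5) = 1.4241, d = 1/u = 0.7022
Per-period rate: rΔt = 0.1·0.5 = 0.05, so R = e^0.05 = 1.0513
Risk-neutral probability p = (e^0.05 − 0.7022)/(1.4241 − 0.7022) = 0.3491/0.7219 = 0.4835
Terminal stock prices: S_u = 113.9, S_d = 56.18
Terminal payoffs (K − S): max(-38.93, 0) = 0, max(18.82, 0) = 18.82
Node 0 (S = 80): V_0 = e^(−0.05)·[0.4835·0.0000 + 0.5165·18.8249] = 9.2481

$9.25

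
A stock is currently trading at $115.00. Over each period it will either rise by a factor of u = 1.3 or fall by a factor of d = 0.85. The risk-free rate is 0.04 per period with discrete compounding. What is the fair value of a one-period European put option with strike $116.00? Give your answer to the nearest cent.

$10.14

Risk-neutral probability p = (1 + 0.04 − 0.85)/(1.3 − 0.85) = 0.1900/0.4500 = 0.4222
Terminal stock prices: S_u = 149.5, S_d = 97.75
Terminal payoffs (K − S): max(-33.5, 0) = 0, max(18.25, 0) = 18.25
Node 0 (S = 115): V_0 = 1/1.04·[0.4222·0.0000 + 0.5778·18.2500] = 10.1389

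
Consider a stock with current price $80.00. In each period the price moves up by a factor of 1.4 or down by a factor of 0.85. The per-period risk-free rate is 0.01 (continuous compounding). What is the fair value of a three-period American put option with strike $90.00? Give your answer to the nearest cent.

Risk-neutral probability p = (e^0.01 − 0.85)/(1.4 − 0.85) = 0.1601/0.5500 = 0.2910
Terminal stock prices: S_uuu = 219.5, S_uud = 133.3, S_udd = 80.92, S_ddd = 49.13
Terminal payoffs (K − S): max(-129.5, 0) = 0, max(-43.28, 0) = 0, max(9.08, 0) = 9.08, max(40.87, 0) = 40.87
Node uu (S = 156.8): continuation = e^(−0.01)·[0.2910·0.0000 + 0.7090·0.0000] = 0.0000; exercise value = 0.0000 ≤ continuation, so V_uu = 0.0000
Node ud (S = 95.2): continuation = e^(−0.01)·[0.2910·0.0000 + 0.7090·9.0800] = 6.3737; exercise value = 0.0000 ≤ continuation, so V_ud = 6.3737
Node dd (S = 57.8): continuation = e^(−0.01)·[0.2910·9.0800 + 0.7090·40.8700] = 31.3045; exercise value = 32.2000 > continuation, so V_dd = 32.2000 (exercise)
Node u (S = 112): continuation = e^(−0.01)·[0.2910·0.0000 + 0.7090·6.3737] = 4.4740; exercise value = 0.0000 ≤ continuation, so V_u = 4.4740
Node d (S = 68): continuation = e^(−0.01)·[0.2910·6.3737 + 0.7090·32.2000] = 24.4389; exercise value = 22.0000 ≤ continuation, so V_d = 24.4389
Node 0 (S = 80): continuation = e^(−0.01)·[0.2910·4.4740 + 0.7090·24.4389] = 18.4437; exercise value = 10.0000 ≤ continuation, so V_0 = 18.4437

$18.44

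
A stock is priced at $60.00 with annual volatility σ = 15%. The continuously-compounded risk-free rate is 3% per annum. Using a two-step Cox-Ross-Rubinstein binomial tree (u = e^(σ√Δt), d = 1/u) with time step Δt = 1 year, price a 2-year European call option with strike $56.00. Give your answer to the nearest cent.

$9.33

CRR parameters: u = e^(σ√Δt) = e^(0.15·√1) = 1.1618, d = 1/u = 0.8607
Per-period rate: rΔt = 0.03·1 = 0.03, so R = e^0.03 = 1.0305
Risk-neutral probability p = (e^0.03 − 0.8607)/(1.1618 − 0.8607) = 0.1697/0.3011 = 0.5637
Terminal stock prices: S_uu = 80.99, S_ud = 60, S_dd = 44.45
Terminal payoffs (S − K): max(24.99, 0) = 24.99, max(4, 0) = 4, max(-11.55, 0) = 0
Node u (S = 69.71): V_u = e^(−0.03)·[0.5637·24.9915 + 0.4363·4.0000] = 15.3651
Node d (S = 51.64): V_d = e^(−0.03)·[0.5637·4.0000 + 0.4363·0.0000] = 2.1882
Node 0 (S = 60): V_0 = e^(−0.03)·[0.5637·15.3651 + 0.4363·2.1882] = 9.3319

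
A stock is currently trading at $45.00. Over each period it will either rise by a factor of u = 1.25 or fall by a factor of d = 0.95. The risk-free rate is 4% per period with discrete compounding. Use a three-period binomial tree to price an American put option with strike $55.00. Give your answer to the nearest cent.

$10.00

Risk-neutral probability p = (1 + 0.04 − 0.95)/(1.25 − 0.95) = 0.0900/0.3000 = 0.3000
Terminal stock prices: S_uuu = 87.89, S_uud = 66.8, S_udd = 50.77, S_ddd = 38.58
Terminal payoffs (K − S): max(-32.89, 0) = 0, max(-11.8, 0) = 0, max(4.234, 0) = 4.234, max(16.42, 0) = 16.42
Node uu (S = 70.31): continuation = 1/1.04·[0.3000·0.0000 + 0.7000·0.0000] = 0.0000; exercise value = 0.0000 ≤ continuation, so V_uu = 0.0000
Node ud (S = 53.44): continuation = 1/1.04·[0.3000·0.0000 + 0.7000·4.2344] = 2.8501; exercise value = 1.5625 ≤ continuation, so V_ud = 2.8501
Node dd (S = 40.61): continuation = 1/1.04·[0.3000·4.2344 + 0.7000·16.4181] = 12.2721; exercise value = 14.3875 > continuation, so V_dd = 14.3875 (exercise)
Node u (S = 56.25): continuation = 1/1.04·[0.3000·0.0000 + 0.7000·2.8501] = 1.9183; exercise value = 0.0000 ≤ continuation, so V_u = 1.9183
Node d (S = 42.75): continuation = 1/1.04·[0.3000·2.8501 + 0.7000·14.3875] = 10.5060; exercise value = 12.2500 > continuation, so V_d = 12.2500 (exercise)
Node 0 (S = 45): continuation = 1/1.04·[0.3000·1.9183 + 0.7000·12.2500] = 8.7986; exercise value = 10.0000 > continuation, so V_0 = 10.0000 (exercise)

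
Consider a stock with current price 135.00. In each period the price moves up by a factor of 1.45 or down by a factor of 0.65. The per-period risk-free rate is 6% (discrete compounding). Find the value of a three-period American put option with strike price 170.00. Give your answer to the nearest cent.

47.34

Risk-neutral probability p = (1 + 0.06 − 0.65)/(1.45 − 0.65) = 0.4100/0.8000 = 0.5125
Terminal stock prices: S_uuu = 411.6, S_uud = 184.5, S_udd = 82.7, S_ddd = 37.07
Terminal payoffs (K − S): max(-241.6, 0) = 0, max(-14.49, 0) = 0, max(87.3, 0) = 87.3, max(132.9, 0) = 132.9
Node uu (S = 283.8): continuation = 1/1.06·[0.5125·0.0000 + 0.4875·0.0000] = 0.0000; exercise value = 0.0000 ≤ continuation, so V_uu = 0.0000
Node ud (S = 127.2): continuation = 1/1.06·[0.5125·0.0000 + 0.4875·87.2956] = 40.1478; exercise value = 42.7625 > continuation, so V_ud = 42.7625 (exercise)
Node dd (S = 57.04): continuation = 1/1.06·[0.5125·87.2956 + 0.4875·132.9256] = 103.3399; exercise value = 112.9625 > continuation, so V_dd = 112.9625 (exercise)
Node u (S = 195.8): continuation = 1/1.06·[0.5125·0.0000 + 0.4875·42.7625] = 19.6667; exercise value = 0.0000 ≤ continuation, so V_u = 19.6667
Node d (S = 87.75): continuation = 1/1.06·[0.5125·42.7625 + 0.4875·112.9625] = 72.6274; exercise value = 82.2500 > continuation, so V_d = 82.2500 (exercise)
Node 0 (S = 135): continuation = 1/1.06·[0.5125·19.6667 + 0.4875·82.2500] = 47.3359; exercise value = 35.0000 ≤ continuation, so V_0 = 47.3359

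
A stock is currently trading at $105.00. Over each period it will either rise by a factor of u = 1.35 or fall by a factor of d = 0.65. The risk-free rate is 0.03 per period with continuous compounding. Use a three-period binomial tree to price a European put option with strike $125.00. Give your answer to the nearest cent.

$28.81

Risk-neutral probability p = (e^0.03 − 0.65)/(1.35 − 0.65) = 0.3805/0.7000 = 0.5435
Terminal stock prices: S_uuu = 258.3, S_uud = 124.4, S_udd = 59.89, S_ddd = 28.84
Terminal payoffs (K − S): max(-133.3, 0) = 0, max(0.6144, 0) = 0.6144, max(65.11, 0) = 65.11, max(96.16, 0) = 96.16
Node uu (S = 191.4): V_uu = e^(−0.03)·[0.5435·0.0000 + 0.4565·0.6144] = 0.2722
Node ud (S = 92.14): V_ud = e^(−0.03)·[0.5435·0.6144 + 0.4565·65.1106] = 29.1682
Node dd (S = 44.36): V_dd = e^(−0.03)·[0.5435·65.1106 + 0.4565·96.1644] = 76.9432
Node u (S = 141.8): V_u = e^(−0.03)·[0.5435·0.2722 + 0.4565·29.1682] = 13.0651
Node d (S = 68.25): V_d = e^(−0.03)·[0.5435·29.1682 + 0.4565·76.9432] = 49.4706
Node 0 (S = 105): V_0 = e^(−0.03)·[0.5435·13.0651 + 0.4565·49.4706] = 28.8067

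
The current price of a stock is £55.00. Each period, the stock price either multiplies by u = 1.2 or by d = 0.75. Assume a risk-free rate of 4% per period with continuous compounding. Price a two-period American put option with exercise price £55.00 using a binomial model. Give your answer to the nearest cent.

Risk-neutral probability p = (e^0.04 − 0.75)/(1.2 − 0.75) = 0.2908/0.4500 = 0.6462
Terminal stock prices: S_uu = 79.2, S_ud = 49.5, S_dd = 30.94
Terminal payoffs (K − S): max(-24.2, 0) = 0, max(5.5, 0) = 5.5, max(24.06, 0) = 24.06
Node u (S = 66): continuation = e^(−0.04)·[0.6462·0.0000 + 0.3538·5.5000] = 1.8694; exercise value = 0.0000 ≤ continuation, so V_u = 1.8694
Node d (S = 41.25): continuation = e^(−0.04)·[0.6462·5.5000 + 0.3538·24.0625] = 11.5934; exercise value = 13.7500 > continuation, so V_d = 13.7500 (exercise)
Node 0 (S = 55): continuation = e^(−0.04)·[0.6462·1.8694 + 0.3538·13.7500] = 5.8341; exercise value = 0.0000 ≤ continuation, so V_0 = 5.8341

£5.83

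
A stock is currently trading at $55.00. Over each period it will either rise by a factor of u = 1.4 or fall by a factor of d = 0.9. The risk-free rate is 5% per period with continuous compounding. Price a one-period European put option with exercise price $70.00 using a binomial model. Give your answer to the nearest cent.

Risk-neutral probability p = (e^0.05 − 0.9)/(1.4 − 0.9) = 0.1513/0.5000 = 0.3025
Terminal stock prices: S_u = 77, S_d = 49.5
Terminal payoffs (K − S): max(-7, 0) = 0, max(20.5, 0) = 20.5
Node 0 (S = 55): V_0 = e^(−0.05)·[0.3025·0.0000 + 0.6975·20.5000] = 13.6006

$13.60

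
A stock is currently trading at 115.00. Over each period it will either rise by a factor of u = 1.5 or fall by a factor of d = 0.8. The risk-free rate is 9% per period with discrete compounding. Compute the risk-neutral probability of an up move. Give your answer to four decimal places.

Risk-neutral probability p = (1 + 0.09 − 0.8)/(1.5 − 0.8) = 0.2900/0.7000 = 0.4143

p = 0.4143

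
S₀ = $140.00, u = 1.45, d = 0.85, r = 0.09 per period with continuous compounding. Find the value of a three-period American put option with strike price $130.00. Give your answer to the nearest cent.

$8.48

Risk-neutral probability p = (e^0.09 − 0.85)/(1.45 − 0.85) = 0.2442/0.6000 = 0.4070
Terminal stock prices: S_uuu = 426.8, S_uud = 250.2, S_udd = 146.7, S_ddd = 85.98
Terminal payoffs (K − S): max(-296.8, 0) = 0, max(-120.2, 0) = 0, max(-16.67, 0) = 0, max(44.02, 0) = 44.02
Node uu (S = 294.4): continuation = e^(−0.09)·[0.4070·0.0000 + 0.5930·0.0000] = 0.0000; exercise value = 0.0000 ≤ continuation, so V_uu = 0.0000
Node ud (S = 172.5): continuation = e^(−0.09)·[0.4070·0.0000 + 0.5930·0.0000] = 0.0000; exercise value = 0.0000 ≤ continuation, so V_ud = 0.0000
Node dd (S = 101.1): continuation = e^(−0.09)·[0.4070·0.0000 + 0.5930·44.0225] = 23.8602; exercise value = 28.8500 > continuation, so V_dd = 28.8500 (exercise)
Node u (S = 203): continuation = e^(−0.09)·[0.4070·0.0000 + 0.5930·0.0000] = 0.0000; exercise value = 0.0000 ≤ continuation, so V_u = 0.0000
Node d (S = 119): continuation = e^(−0.09)·[0.4070·0.0000 + 0.5930·28.8500] = 15.6367; exercise value = 11.0000 ≤ continuation, so V_d = 15.6367
Node 0 (S = 140): continuation = e^(−0.09)·[0.4070·0.0000 + 0.5930·15.6367] = 8.4751; exercise value = 0.0000 ≤ continuation, so V_0 = 8.4751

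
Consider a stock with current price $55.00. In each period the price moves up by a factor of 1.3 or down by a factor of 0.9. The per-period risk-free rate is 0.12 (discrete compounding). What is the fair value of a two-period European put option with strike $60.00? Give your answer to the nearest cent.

$2.49

Risk-neutral probability p = (1 + 0.12 − 0.9)/(1.3 − 0.9) = 0.2200/0.4000 = 0.5500
Terminal stock prices: S_uu = 92.95, S_ud = 64.35, S_dd = 44.55
Terminal payoffs (K − S): max(-32.95, 0) = 0, max(-4.35, 0) = 0, max(15.45, 0) = 15.45
Node u (S = 71.5): V_u = 1/1.12·[0.5500·0.0000 + 0.4500·0.0000] = 0.0000
Node d (S = 49.5): V_d = 1/1.12·[0.5500·0.0000 + 0.4500·15.4500] = 6.2076
Node 0 (S = 55): V_0 = 1/1.12·[0.5500·0.0000 + 0.4500·6.2076] = 2.4941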